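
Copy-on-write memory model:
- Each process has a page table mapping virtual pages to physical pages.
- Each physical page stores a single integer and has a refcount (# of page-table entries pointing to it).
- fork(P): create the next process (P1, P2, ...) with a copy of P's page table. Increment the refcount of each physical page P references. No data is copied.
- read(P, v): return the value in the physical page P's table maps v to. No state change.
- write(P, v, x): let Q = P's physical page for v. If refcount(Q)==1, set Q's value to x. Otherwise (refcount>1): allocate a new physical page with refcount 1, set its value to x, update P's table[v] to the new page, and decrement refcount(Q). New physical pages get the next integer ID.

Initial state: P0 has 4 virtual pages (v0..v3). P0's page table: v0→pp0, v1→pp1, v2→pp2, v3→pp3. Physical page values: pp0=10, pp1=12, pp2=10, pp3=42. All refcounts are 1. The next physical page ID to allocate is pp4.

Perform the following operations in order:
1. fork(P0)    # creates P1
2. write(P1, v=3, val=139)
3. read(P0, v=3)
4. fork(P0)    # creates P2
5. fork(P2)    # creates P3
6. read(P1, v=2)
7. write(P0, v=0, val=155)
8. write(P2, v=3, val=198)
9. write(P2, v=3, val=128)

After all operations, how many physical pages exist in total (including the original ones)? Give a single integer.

Op 1: fork(P0) -> P1. 4 ppages; refcounts: pp0:2 pp1:2 pp2:2 pp3:2
Op 2: write(P1, v3, 139). refcount(pp3)=2>1 -> COPY to pp4. 5 ppages; refcounts: pp0:2 pp1:2 pp2:2 pp3:1 pp4:1
Op 3: read(P0, v3) -> 42. No state change.
Op 4: fork(P0) -> P2. 5 ppages; refcounts: pp0:3 pp1:3 pp2:3 pp3:2 pp4:1
Op 5: fork(P2) -> P3. 5 ppages; refcounts: pp0:4 pp1:4 pp2:4 pp3:3 pp4:1
Op 6: read(P1, v2) -> 10. No state change.
Op 7: write(P0, v0, 155). refcount(pp0)=4>1 -> COPY to pp5. 6 ppages; refcounts: pp0:3 pp1:4 pp2:4 pp3:3 pp4:1 pp5:1
Op 8: write(P2, v3, 198). refcount(pp3)=3>1 -> COPY to pp6. 7 ppages; refcounts: pp0:3 pp1:4 pp2:4 pp3:2 pp4:1 pp5:1 pp6:1
Op 9: write(P2, v3, 128). refcount(pp6)=1 -> write in place. 7 ppages; refcounts: pp0:3 pp1:4 pp2:4 pp3:2 pp4:1 pp5:1 pp6:1

Answer: 7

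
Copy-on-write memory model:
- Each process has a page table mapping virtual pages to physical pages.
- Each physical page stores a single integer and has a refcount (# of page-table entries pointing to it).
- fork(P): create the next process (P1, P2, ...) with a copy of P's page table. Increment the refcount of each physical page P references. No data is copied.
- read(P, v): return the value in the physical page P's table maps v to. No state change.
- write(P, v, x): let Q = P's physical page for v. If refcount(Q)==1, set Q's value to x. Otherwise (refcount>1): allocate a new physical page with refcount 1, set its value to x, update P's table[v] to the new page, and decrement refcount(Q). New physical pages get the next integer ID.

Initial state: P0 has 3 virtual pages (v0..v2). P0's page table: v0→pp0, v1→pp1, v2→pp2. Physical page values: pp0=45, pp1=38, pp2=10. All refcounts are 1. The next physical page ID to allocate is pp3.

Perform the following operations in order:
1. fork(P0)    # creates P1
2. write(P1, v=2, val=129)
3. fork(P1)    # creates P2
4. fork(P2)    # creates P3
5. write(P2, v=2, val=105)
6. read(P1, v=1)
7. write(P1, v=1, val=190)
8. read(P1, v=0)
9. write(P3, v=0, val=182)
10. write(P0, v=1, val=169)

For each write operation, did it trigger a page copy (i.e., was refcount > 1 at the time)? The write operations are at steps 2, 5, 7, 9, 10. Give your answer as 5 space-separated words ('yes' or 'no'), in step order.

Op 1: fork(P0) -> P1. 3 ppages; refcounts: pp0:2 pp1:2 pp2:2
Op 2: write(P1, v2, 129). refcount(pp2)=2>1 -> COPY to pp3. 4 ppages; refcounts: pp0:2 pp1:2 pp2:1 pp3:1
Op 3: fork(P1) -> P2. 4 ppages; refcounts: pp0:3 pp1:3 pp2:1 pp3:2
Op 4: fork(P2) -> P3. 4 ppages; refcounts: pp0:4 pp1:4 pp2:1 pp3:3
Op 5: write(P2, v2, 105). refcount(pp3)=3>1 -> COPY to pp4. 5 ppages; refcounts: pp0:4 pp1:4 pp2:1 pp3:2 pp4:1
Op 6: read(P1, v1) -> 38. No state change.
Op 7: write(P1, v1, 190). refcount(pp1)=4>1 -> COPY to pp5. 6 ppages; refcounts: pp0:4 pp1:3 pp2:1 pp3:2 pp4:1 pp5:1
Op 8: read(P1, v0) -> 45. No state change.
Op 9: write(P3, v0, 182). refcount(pp0)=4>1 -> COPY to pp6. 7 ppages; refcounts: pp0:3 pp1:3 pp2:1 pp3:2 pp4:1 pp5:1 pp6:1
Op 10: write(P0, v1, 169). refcount(pp1)=3>1 -> COPY to pp7. 8 ppages; refcounts: pp0:3 pp1:2 pp2:1 pp3:2 pp4:1 pp5:1 pp6:1 pp7:1

yes yes yes yes yes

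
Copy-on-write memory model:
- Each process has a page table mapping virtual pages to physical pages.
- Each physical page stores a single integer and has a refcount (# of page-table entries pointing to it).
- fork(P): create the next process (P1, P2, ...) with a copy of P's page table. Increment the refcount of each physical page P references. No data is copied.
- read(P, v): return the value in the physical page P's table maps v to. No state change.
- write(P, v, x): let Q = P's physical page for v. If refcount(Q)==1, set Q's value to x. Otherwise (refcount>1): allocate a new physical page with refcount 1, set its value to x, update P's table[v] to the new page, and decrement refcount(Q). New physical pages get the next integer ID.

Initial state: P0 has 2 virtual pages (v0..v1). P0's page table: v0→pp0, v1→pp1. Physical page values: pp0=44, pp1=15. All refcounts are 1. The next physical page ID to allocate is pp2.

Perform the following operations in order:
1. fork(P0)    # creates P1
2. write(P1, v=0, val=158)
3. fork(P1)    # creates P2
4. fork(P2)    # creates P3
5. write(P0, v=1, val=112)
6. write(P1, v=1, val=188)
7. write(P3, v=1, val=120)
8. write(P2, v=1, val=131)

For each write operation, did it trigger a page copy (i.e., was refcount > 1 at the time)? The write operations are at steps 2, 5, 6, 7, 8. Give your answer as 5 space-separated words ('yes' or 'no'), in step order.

Op 1: fork(P0) -> P1. 2 ppages; refcounts: pp0:2 pp1:2
Op 2: write(P1, v0, 158). refcount(pp0)=2>1 -> COPY to pp2. 3 ppages; refcounts: pp0:1 pp1:2 pp2:1
Op 3: fork(P1) -> P2. 3 ppages; refcounts: pp0:1 pp1:3 pp2:2
Op 4: fork(P2) -> P3. 3 ppages; refcounts: pp0:1 pp1:4 pp2:3
Op 5: write(P0, v1, 112). refcount(pp1)=4>1 -> COPY to pp3. 4 ppages; refcounts: pp0:1 pp1:3 pp2:3 pp3:1
Op 6: write(P1, v1, 188). refcount(pp1)=3>1 -> COPY to pp4. 5 ppages; refcounts: pp0:1 pp1:2 pp2:3 pp3:1 pp4:1
Op 7: write(P3, v1, 120). refcount(pp1)=2>1 -> COPY to pp5. 6 ppages; refcounts: pp0:1 pp1:1 pp2:3 pp3:1 pp4:1 pp5:1
Op 8: write(P2, v1, 131). refcount(pp1)=1 -> write in place. 6 ppages; refcounts: pp0:1 pp1:1 pp2:3 pp3:1 pp4:1 pp5:1

yes yes yes yes no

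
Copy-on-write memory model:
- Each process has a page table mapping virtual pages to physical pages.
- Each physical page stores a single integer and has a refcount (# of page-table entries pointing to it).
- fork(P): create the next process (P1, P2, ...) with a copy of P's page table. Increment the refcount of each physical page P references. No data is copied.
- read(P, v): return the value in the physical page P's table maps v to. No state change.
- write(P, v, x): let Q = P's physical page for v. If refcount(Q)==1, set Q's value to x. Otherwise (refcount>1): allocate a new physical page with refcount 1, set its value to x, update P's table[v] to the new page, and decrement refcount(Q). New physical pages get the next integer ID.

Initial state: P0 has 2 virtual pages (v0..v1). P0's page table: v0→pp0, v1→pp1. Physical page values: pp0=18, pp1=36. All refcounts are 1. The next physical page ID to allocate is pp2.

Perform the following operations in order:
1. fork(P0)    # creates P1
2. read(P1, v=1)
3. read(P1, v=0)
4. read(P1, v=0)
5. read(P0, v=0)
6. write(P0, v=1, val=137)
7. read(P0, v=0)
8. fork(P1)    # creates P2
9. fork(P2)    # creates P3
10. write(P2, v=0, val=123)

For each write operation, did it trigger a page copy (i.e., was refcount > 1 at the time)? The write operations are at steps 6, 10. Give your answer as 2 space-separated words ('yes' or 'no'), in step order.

Op 1: fork(P0) -> P1. 2 ppages; refcounts: pp0:2 pp1:2
Op 2: read(P1, v1) -> 36. No state change.
Op 3: read(P1, v0) -> 18. No state change.
Op 4: read(P1, v0) -> 18. No state change.
Op 5: read(P0, v0) -> 18. No state change.
Op 6: write(P0, v1, 137). refcount(pp1)=2>1 -> COPY to pp2. 3 ppages; refcounts: pp0:2 pp1:1 pp2:1
Op 7: read(P0, v0) -> 18. No state change.
Op 8: fork(P1) -> P2. 3 ppages; refcounts: pp0:3 pp1:2 pp2:1
Op 9: fork(P2) -> P3. 3 ppages; refcounts: pp0:4 pp1:3 pp2:1
Op 10: write(P2, v0, 123). refcount(pp0)=4>1 -> COPY to pp3. 4 ppages; refcounts: pp0:3 pp1:3 pp2:1 pp3:1

yes yes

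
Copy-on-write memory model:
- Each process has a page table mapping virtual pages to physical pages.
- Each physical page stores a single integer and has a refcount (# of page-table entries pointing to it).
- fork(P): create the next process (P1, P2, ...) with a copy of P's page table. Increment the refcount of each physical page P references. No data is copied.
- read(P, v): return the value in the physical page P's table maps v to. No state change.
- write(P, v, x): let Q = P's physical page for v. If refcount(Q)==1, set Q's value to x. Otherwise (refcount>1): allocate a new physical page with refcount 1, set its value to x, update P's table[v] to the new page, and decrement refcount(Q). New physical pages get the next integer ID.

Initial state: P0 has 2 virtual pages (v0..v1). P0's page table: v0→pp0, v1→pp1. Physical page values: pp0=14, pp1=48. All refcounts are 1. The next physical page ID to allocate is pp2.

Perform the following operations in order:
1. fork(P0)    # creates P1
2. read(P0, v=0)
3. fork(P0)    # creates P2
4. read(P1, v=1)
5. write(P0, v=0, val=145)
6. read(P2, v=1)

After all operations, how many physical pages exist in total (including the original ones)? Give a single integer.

Op 1: fork(P0) -> P1. 2 ppages; refcounts: pp0:2 pp1:2
Op 2: read(P0, v0) -> 14. No state change.
Op 3: fork(P0) -> P2. 2 ppages; refcounts: pp0:3 pp1:3
Op 4: read(P1, v1) -> 48. No state change.
Op 5: write(P0, v0, 145). refcount(pp0)=3>1 -> COPY to pp2. 3 ppages; refcounts: pp0:2 pp1:3 pp2:1
Op 6: read(P2, v1) -> 48. No state change.

Answer: 3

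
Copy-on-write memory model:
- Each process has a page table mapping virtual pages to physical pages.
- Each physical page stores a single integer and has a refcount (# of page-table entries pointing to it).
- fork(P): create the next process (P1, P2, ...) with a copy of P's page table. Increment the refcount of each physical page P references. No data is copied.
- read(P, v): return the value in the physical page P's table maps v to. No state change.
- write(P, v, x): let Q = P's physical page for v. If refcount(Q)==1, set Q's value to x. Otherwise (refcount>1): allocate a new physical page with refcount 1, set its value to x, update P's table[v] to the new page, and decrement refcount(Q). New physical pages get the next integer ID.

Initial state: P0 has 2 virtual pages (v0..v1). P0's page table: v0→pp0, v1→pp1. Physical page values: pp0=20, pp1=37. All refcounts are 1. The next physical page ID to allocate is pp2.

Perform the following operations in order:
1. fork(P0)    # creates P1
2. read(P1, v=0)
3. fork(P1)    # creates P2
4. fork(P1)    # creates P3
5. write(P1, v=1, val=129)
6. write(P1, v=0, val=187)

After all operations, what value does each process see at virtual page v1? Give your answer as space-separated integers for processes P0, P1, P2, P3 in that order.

Op 1: fork(P0) -> P1. 2 ppages; refcounts: pp0:2 pp1:2
Op 2: read(P1, v0) -> 20. No state change.
Op 3: fork(P1) -> P2. 2 ppages; refcounts: pp0:3 pp1:3
Op 4: fork(P1) -> P3. 2 ppages; refcounts: pp0:4 pp1:4
Op 5: write(P1, v1, 129). refcount(pp1)=4>1 -> COPY to pp2. 3 ppages; refcounts: pp0:4 pp1:3 pp2:1
Op 6: write(P1, v0, 187). refcount(pp0)=4>1 -> COPY to pp3. 4 ppages; refcounts: pp0:3 pp1:3 pp2:1 pp3:1
P0: v1 -> pp1 = 37
P1: v1 -> pp2 = 129
P2: v1 -> pp1 = 37
P3: v1 -> pp1 = 37

Answer: 37 129 37 37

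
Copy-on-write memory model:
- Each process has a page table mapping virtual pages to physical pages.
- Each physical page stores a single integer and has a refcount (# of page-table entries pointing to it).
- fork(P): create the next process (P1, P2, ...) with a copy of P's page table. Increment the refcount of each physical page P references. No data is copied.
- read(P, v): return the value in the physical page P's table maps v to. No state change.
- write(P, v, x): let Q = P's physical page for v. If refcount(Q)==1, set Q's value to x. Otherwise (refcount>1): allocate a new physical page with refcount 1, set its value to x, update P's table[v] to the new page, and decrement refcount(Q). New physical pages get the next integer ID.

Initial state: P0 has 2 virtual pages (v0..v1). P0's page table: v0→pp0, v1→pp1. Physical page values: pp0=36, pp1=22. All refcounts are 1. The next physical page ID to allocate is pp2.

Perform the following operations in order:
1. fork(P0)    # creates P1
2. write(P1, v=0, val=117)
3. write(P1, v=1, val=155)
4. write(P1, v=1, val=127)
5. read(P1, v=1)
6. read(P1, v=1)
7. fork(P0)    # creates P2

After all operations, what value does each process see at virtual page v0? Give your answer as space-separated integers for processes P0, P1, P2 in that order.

Answer: 36 117 36

Derivation:
Op 1: fork(P0) -> P1. 2 ppages; refcounts: pp0:2 pp1:2
Op 2: write(P1, v0, 117). refcount(pp0)=2>1 -> COPY to pp2. 3 ppages; refcounts: pp0:1 pp1:2 pp2:1
Op 3: write(P1, v1, 155). refcount(pp1)=2>1 -> COPY to pp3. 4 ppages; refcounts: pp0:1 pp1:1 pp2:1 pp3:1
Op 4: write(P1, v1, 127). refcount(pp3)=1 -> write in place. 4 ppages; refcounts: pp0:1 pp1:1 pp2:1 pp3:1
Op 5: read(P1, v1) -> 127. No state change.
Op 6: read(P1, v1) -> 127. No state change.
Op 7: fork(P0) -> P2. 4 ppages; refcounts: pp0:2 pp1:2 pp2:1 pp3:1
P0: v0 -> pp0 = 36
P1: v0 -> pp2 = 117
P2: v0 -> pp0 = 36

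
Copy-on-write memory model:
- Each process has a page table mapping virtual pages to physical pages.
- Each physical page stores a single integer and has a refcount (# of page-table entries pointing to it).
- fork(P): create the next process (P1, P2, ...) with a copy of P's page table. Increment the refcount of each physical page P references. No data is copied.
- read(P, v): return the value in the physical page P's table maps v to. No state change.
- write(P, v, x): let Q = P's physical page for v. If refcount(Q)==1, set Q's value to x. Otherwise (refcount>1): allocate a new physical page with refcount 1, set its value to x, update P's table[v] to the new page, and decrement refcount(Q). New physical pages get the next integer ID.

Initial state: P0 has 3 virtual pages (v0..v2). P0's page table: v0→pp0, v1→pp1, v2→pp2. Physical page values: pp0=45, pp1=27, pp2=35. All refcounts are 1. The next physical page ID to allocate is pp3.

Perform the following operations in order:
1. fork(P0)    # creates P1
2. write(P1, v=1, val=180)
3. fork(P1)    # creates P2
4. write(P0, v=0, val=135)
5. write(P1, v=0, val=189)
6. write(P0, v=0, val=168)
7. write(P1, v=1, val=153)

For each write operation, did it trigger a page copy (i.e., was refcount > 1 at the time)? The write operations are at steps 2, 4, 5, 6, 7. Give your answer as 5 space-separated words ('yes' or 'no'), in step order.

Op 1: fork(P0) -> P1. 3 ppages; refcounts: pp0:2 pp1:2 pp2:2
Op 2: write(P1, v1, 180). refcount(pp1)=2>1 -> COPY to pp3. 4 ppages; refcounts: pp0:2 pp1:1 pp2:2 pp3:1
Op 3: fork(P1) -> P2. 4 ppages; refcounts: pp0:3 pp1:1 pp2:3 pp3:2
Op 4: write(P0, v0, 135). refcount(pp0)=3>1 -> COPY to pp4. 5 ppages; refcounts: pp0:2 pp1:1 pp2:3 pp3:2 pp4:1
Op 5: write(P1, v0, 189). refcount(pp0)=2>1 -> COPY to pp5. 6 ppages; refcounts: pp0:1 pp1:1 pp2:3 pp3:2 pp4:1 pp5:1
Op 6: write(P0, v0, 168). refcount(pp4)=1 -> write in place. 6 ppages; refcounts: pp0:1 pp1:1 pp2:3 pp3:2 pp4:1 pp5:1
Op 7: write(P1, v1, 153). refcount(pp3)=2>1 -> COPY to pp6. 7 ppages; refcounts: pp0:1 pp1:1 pp2:3 pp3:1 pp4:1 pp5:1 pp6:1

yes yes yes no yes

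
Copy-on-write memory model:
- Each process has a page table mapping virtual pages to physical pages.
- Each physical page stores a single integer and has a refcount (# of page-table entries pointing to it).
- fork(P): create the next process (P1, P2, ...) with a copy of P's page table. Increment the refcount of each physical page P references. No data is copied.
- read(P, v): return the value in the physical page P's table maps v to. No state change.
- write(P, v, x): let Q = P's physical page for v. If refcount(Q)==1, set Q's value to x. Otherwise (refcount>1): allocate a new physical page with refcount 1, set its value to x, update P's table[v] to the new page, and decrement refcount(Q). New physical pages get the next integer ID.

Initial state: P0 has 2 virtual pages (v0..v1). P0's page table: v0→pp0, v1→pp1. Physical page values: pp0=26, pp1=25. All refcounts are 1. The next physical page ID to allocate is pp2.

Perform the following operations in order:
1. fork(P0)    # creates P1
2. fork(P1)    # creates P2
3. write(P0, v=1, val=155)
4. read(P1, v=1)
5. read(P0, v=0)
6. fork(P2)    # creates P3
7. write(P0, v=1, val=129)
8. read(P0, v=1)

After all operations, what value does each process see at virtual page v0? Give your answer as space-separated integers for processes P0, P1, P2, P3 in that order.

Op 1: fork(P0) -> P1. 2 ppages; refcounts: pp0:2 pp1:2
Op 2: fork(P1) -> P2. 2 ppages; refcounts: pp0:3 pp1:3
Op 3: write(P0, v1, 155). refcount(pp1)=3>1 -> COPY to pp2. 3 ppages; refcounts: pp0:3 pp1:2 pp2:1
Op 4: read(P1, v1) -> 25. No state change.
Op 5: read(P0, v0) -> 26. No state change.
Op 6: fork(P2) -> P3. 3 ppages; refcounts: pp0:4 pp1:3 pp2:1
Op 7: write(P0, v1, 129). refcount(pp2)=1 -> write in place. 3 ppages; refcounts: pp0:4 pp1:3 pp2:1
Op 8: read(P0, v1) -> 129. No state change.
P0: v0 -> pp0 = 26
P1: v0 -> pp0 = 26
P2: v0 -> pp0 = 26
P3: v0 -> pp0 = 26

Answer: 26 26 26 26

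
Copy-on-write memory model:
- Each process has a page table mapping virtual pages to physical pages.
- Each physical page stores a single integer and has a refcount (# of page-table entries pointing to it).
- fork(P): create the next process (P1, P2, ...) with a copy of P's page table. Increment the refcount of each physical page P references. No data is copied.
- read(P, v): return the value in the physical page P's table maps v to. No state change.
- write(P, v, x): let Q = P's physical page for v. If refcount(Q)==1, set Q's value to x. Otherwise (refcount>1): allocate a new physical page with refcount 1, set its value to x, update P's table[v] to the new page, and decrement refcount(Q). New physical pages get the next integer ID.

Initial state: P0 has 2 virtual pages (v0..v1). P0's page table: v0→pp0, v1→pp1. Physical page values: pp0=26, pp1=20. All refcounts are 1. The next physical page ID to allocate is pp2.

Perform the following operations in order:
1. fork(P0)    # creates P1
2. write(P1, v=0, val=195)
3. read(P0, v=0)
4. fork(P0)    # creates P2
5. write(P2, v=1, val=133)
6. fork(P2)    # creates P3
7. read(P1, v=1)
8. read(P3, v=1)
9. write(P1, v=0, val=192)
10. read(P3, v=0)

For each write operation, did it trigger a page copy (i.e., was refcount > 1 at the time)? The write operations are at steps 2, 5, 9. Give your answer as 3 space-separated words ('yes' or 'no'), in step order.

Op 1: fork(P0) -> P1. 2 ppages; refcounts: pp0:2 pp1:2
Op 2: write(P1, v0, 195). refcount(pp0)=2>1 -> COPY to pp2. 3 ppages; refcounts: pp0:1 pp1:2 pp2:1
Op 3: read(P0, v0) -> 26. No state change.
Op 4: fork(P0) -> P2. 3 ppages; refcounts: pp0:2 pp1:3 pp2:1
Op 5: write(P2, v1, 133). refcount(pp1)=3>1 -> COPY to pp3. 4 ppages; refcounts: pp0:2 pp1:2 pp2:1 pp3:1
Op 6: fork(P2) -> P3. 4 ppages; refcounts: pp0:3 pp1:2 pp2:1 pp3:2
Op 7: read(P1, v1) -> 20. No state change.
Op 8: read(P3, v1) -> 133. No state change.
Op 9: write(P1, v0, 192). refcount(pp2)=1 -> write in place. 4 ppages; refcounts: pp0:3 pp1:2 pp2:1 pp3:2
Op 10: read(P3, v0) -> 26. No state change.

yes yes no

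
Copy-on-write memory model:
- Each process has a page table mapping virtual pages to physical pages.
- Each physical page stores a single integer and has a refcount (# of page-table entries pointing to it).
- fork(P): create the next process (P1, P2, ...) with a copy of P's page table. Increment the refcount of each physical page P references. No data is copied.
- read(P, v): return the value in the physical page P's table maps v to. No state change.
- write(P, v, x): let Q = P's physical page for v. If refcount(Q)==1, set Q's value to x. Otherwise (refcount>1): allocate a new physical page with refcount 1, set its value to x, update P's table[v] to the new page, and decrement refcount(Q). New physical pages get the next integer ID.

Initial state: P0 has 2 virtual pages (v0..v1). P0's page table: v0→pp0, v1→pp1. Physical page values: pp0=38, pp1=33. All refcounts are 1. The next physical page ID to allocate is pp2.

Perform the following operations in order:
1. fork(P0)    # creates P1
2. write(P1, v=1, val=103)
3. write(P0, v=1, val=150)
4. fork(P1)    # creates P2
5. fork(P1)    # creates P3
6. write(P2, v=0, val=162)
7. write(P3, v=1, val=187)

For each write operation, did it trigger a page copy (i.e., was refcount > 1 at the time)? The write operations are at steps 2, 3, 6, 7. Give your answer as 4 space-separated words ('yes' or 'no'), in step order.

Op 1: fork(P0) -> P1. 2 ppages; refcounts: pp0:2 pp1:2
Op 2: write(P1, v1, 103). refcount(pp1)=2>1 -> COPY to pp2. 3 ppages; refcounts: pp0:2 pp1:1 pp2:1
Op 3: write(P0, v1, 150). refcount(pp1)=1 -> write in place. 3 ppages; refcounts: pp0:2 pp1:1 pp2:1
Op 4: fork(P1) -> P2. 3 ppages; refcounts: pp0:3 pp1:1 pp2:2
Op 5: fork(P1) -> P3. 3 ppages; refcounts: pp0:4 pp1:1 pp2:3
Op 6: write(P2, v0, 162). refcount(pp0)=4>1 -> COPY to pp3. 4 ppages; refcounts: pp0:3 pp1:1 pp2:3 pp3:1
Op 7: write(P3, v1, 187). refcount(pp2)=3>1 -> COPY to pp4. 5 ppages; refcounts: pp0:3 pp1:1 pp2:2 pp3:1 pp4:1

yes no yes yes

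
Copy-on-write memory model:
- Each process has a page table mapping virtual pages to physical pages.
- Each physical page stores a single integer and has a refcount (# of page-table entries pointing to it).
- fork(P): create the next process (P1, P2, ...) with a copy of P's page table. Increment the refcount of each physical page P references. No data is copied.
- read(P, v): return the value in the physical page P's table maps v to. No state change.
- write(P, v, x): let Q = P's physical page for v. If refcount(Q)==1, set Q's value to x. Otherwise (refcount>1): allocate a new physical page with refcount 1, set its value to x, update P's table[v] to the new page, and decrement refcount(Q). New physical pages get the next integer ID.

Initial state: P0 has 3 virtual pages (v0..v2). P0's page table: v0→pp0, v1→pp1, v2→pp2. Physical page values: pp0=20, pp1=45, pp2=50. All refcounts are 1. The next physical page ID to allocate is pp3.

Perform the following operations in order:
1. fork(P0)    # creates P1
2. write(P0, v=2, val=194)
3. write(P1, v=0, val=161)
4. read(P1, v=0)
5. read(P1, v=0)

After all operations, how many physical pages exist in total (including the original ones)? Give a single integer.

Op 1: fork(P0) -> P1. 3 ppages; refcounts: pp0:2 pp1:2 pp2:2
Op 2: write(P0, v2, 194). refcount(pp2)=2>1 -> COPY to pp3. 4 ppages; refcounts: pp0:2 pp1:2 pp2:1 pp3:1
Op 3: write(P1, v0, 161). refcount(pp0)=2>1 -> COPY to pp4. 5 ppages; refcounts: pp0:1 pp1:2 pp2:1 pp3:1 pp4:1
Op 4: read(P1, v0) -> 161. No state change.
Op 5: read(P1, v0) -> 161. No state change.

Answer: 5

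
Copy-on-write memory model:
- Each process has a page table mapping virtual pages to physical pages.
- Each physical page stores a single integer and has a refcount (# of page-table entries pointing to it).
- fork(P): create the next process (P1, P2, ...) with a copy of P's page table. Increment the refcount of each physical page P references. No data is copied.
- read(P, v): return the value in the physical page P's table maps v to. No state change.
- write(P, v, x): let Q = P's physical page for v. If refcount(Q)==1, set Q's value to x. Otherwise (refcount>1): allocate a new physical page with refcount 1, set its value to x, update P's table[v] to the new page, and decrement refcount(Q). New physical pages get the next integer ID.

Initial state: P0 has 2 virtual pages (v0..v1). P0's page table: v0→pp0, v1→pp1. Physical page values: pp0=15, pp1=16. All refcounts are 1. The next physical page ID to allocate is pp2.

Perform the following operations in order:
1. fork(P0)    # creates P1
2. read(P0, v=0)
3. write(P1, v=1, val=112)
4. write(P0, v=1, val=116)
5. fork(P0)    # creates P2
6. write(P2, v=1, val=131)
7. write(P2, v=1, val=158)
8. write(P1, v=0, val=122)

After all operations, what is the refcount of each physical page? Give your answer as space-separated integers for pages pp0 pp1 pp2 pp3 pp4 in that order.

Answer: 2 1 1 1 1

Derivation:
Op 1: fork(P0) -> P1. 2 ppages; refcounts: pp0:2 pp1:2
Op 2: read(P0, v0) -> 15. No state change.
Op 3: write(P1, v1, 112). refcount(pp1)=2>1 -> COPY to pp2. 3 ppages; refcounts: pp0:2 pp1:1 pp2:1
Op 4: write(P0, v1, 116). refcount(pp1)=1 -> write in place. 3 ppages; refcounts: pp0:2 pp1:1 pp2:1
Op 5: fork(P0) -> P2. 3 ppages; refcounts: pp0:3 pp1:2 pp2:1
Op 6: write(P2, v1, 131). refcount(pp1)=2>1 -> COPY to pp3. 4 ppages; refcounts: pp0:3 pp1:1 pp2:1 pp3:1
Op 7: write(P2, v1, 158). refcount(pp3)=1 -> write in place. 4 ppages; refcounts: pp0:3 pp1:1 pp2:1 pp3:1
Op 8: write(P1, v0, 122). refcount(pp0)=3>1 -> COPY to pp4. 5 ppages; refcounts: pp0:2 pp1:1 pp2:1 pp3:1 pp4:1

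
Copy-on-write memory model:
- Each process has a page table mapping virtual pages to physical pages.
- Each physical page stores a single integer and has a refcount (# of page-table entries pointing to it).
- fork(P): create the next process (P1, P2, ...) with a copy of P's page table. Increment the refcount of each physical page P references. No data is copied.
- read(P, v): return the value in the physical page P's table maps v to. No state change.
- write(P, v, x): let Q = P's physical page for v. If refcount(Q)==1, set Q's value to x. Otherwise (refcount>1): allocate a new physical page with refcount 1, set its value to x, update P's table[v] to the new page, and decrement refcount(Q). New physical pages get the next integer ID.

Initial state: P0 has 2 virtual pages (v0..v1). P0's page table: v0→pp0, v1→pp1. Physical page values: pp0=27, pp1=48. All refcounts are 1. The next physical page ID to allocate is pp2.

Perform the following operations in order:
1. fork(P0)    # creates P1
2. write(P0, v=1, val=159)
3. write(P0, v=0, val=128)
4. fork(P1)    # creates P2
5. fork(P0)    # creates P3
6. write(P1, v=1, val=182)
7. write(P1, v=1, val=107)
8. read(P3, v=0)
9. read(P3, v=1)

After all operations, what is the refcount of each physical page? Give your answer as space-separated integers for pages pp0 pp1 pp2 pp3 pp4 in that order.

Answer: 2 1 2 2 1

Derivation:
Op 1: fork(P0) -> P1. 2 ppages; refcounts: pp0:2 pp1:2
Op 2: write(P0, v1, 159). refcount(pp1)=2>1 -> COPY to pp2. 3 ppages; refcounts: pp0:2 pp1:1 pp2:1
Op 3: write(P0, v0, 128). refcount(pp0)=2>1 -> COPY to pp3. 4 ppages; refcounts: pp0:1 pp1:1 pp2:1 pp3:1
Op 4: fork(P1) -> P2. 4 ppages; refcounts: pp0:2 pp1:2 pp2:1 pp3:1
Op 5: fork(P0) -> P3. 4 ppages; refcounts: pp0:2 pp1:2 pp2:2 pp3:2
Op 6: write(P1, v1, 182). refcount(pp1)=2>1 -> COPY to pp4. 5 ppages; refcounts: pp0:2 pp1:1 pp2:2 pp3:2 pp4:1
Op 7: write(P1, v1, 107). refcount(pp4)=1 -> write in place. 5 ppages; refcounts: pp0:2 pp1:1 pp2:2 pp3:2 pp4:1
Op 8: read(P3, v0) -> 128. No state change.
Op 9: read(P3, v1) -> 159. No state change.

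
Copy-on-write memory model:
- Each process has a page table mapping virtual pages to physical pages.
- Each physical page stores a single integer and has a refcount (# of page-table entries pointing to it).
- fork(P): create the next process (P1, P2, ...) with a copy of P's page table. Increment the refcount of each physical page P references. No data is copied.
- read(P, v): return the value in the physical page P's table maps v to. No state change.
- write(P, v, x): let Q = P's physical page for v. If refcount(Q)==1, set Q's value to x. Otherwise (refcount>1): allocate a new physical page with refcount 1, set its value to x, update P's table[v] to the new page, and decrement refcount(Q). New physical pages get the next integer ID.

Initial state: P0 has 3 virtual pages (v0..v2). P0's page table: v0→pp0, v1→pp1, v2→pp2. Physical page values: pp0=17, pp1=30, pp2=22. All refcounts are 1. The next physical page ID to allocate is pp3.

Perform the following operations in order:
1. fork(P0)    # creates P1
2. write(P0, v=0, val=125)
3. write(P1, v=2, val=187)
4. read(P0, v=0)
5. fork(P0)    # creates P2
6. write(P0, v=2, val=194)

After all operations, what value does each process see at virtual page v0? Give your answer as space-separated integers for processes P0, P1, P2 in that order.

Answer: 125 17 125

Derivation:
Op 1: fork(P0) -> P1. 3 ppages; refcounts: pp0:2 pp1:2 pp2:2
Op 2: write(P0, v0, 125). refcount(pp0)=2>1 -> COPY to pp3. 4 ppages; refcounts: pp0:1 pp1:2 pp2:2 pp3:1
Op 3: write(P1, v2, 187). refcount(pp2)=2>1 -> COPY to pp4. 5 ppages; refcounts: pp0:1 pp1:2 pp2:1 pp3:1 pp4:1
Op 4: read(P0, v0) -> 125. No state change.
Op 5: fork(P0) -> P2. 5 ppages; refcounts: pp0:1 pp1:3 pp2:2 pp3:2 pp4:1
Op 6: write(P0, v2, 194). refcount(pp2)=2>1 -> COPY to pp5. 6 ppages; refcounts: pp0:1 pp1:3 pp2:1 pp3:2 pp4:1 pp5:1
P0: v0 -> pp3 = 125
P1: v0 -> pp0 = 17
P2: v0 -> pp3 = 125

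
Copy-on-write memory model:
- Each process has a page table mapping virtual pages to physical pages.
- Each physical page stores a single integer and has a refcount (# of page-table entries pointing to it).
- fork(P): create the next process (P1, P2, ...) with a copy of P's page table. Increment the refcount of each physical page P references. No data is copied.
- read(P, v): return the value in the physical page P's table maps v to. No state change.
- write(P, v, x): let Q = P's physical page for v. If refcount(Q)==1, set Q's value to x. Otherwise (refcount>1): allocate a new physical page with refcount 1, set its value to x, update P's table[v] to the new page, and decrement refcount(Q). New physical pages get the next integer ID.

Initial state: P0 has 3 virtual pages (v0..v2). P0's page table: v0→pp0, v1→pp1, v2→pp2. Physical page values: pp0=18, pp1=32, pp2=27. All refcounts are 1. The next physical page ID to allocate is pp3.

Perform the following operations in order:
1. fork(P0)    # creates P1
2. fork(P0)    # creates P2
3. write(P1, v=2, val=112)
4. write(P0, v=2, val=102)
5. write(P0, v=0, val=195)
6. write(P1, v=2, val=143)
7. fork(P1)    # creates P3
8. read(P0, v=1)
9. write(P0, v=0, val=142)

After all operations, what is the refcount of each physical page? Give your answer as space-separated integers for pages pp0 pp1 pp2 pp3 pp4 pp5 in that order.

Answer: 3 4 1 2 1 1

Derivation:
Op 1: fork(P0) -> P1. 3 ppages; refcounts: pp0:2 pp1:2 pp2:2
Op 2: fork(P0) -> P2. 3 ppages; refcounts: pp0:3 pp1:3 pp2:3
Op 3: write(P1, v2, 112). refcount(pp2)=3>1 -> COPY to pp3. 4 ppages; refcounts: pp0:3 pp1:3 pp2:2 pp3:1
Op 4: write(P0, v2, 102). refcount(pp2)=2>1 -> COPY to pp4. 5 ppages; refcounts: pp0:3 pp1:3 pp2:1 pp3:1 pp4:1
Op 5: write(P0, v0, 195). refcount(pp0)=3>1 -> COPY to pp5. 6 ppages; refcounts: pp0:2 pp1:3 pp2:1 pp3:1 pp4:1 pp5:1
Op 6: write(P1, v2, 143). refcount(pp3)=1 -> write in place. 6 ppages; refcounts: pp0:2 pp1:3 pp2:1 pp3:1 pp4:1 pp5:1
Op 7: fork(P1) -> P3. 6 ppages; refcounts: pp0:3 pp1:4 pp2:1 pp3:2 pp4:1 pp5:1
Op 8: read(P0, v1) -> 32. No state change.
Op 9: write(P0, v0, 142). refcount(pp5)=1 -> write in place. 6 ppages; refcounts: pp0:3 pp1:4 pp2:1 pp3:2 pp4:1 pp5:1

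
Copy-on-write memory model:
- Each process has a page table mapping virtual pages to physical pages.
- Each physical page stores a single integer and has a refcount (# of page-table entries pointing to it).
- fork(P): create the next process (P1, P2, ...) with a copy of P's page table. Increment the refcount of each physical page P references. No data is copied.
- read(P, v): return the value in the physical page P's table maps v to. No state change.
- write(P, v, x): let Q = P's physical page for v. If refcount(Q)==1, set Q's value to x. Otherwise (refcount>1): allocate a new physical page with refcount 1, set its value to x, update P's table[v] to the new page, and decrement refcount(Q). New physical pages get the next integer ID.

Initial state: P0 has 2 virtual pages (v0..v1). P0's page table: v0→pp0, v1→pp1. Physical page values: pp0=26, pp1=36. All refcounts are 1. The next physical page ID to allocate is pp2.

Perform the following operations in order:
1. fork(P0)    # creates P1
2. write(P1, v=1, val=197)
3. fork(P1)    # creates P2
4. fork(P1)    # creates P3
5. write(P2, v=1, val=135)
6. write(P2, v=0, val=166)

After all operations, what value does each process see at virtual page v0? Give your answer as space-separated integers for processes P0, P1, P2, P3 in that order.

Op 1: fork(P0) -> P1. 2 ppages; refcounts: pp0:2 pp1:2
Op 2: write(P1, v1, 197). refcount(pp1)=2>1 -> COPY to pp2. 3 ppages; refcounts: pp0:2 pp1:1 pp2:1
Op 3: fork(P1) -> P2. 3 ppages; refcounts: pp0:3 pp1:1 pp2:2
Op 4: fork(P1) -> P3. 3 ppages; refcounts: pp0:4 pp1:1 pp2:3
Op 5: write(P2, v1, 135). refcount(pp2)=3>1 -> COPY to pp3. 4 ppages; refcounts: pp0:4 pp1:1 pp2:2 pp3:1
Op 6: write(P2, v0, 166). refcount(pp0)=4>1 -> COPY to pp4. 5 ppages; refcounts: pp0:3 pp1:1 pp2:2 pp3:1 pp4:1
P0: v0 -> pp0 = 26
P1: v0 -> pp0 = 26
P2: v0 -> pp4 = 166
P3: v0 -> pp0 = 26

Answer: 26 26 166 26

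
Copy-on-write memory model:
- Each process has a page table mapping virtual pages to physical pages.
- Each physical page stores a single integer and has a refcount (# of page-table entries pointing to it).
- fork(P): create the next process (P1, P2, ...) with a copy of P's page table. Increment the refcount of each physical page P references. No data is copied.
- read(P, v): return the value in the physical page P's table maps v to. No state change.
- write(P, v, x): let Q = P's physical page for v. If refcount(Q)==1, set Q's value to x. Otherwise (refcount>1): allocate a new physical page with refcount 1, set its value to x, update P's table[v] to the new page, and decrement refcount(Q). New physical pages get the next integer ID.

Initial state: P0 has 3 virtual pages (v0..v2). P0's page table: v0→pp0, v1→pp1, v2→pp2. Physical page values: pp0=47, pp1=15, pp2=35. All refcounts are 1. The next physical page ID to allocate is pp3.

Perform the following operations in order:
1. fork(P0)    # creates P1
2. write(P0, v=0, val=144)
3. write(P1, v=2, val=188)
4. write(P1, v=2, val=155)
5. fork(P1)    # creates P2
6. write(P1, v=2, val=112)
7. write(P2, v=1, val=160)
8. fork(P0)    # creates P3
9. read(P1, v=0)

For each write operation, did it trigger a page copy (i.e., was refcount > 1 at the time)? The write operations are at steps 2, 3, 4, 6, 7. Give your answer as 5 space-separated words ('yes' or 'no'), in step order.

Op 1: fork(P0) -> P1. 3 ppages; refcounts: pp0:2 pp1:2 pp2:2
Op 2: write(P0, v0, 144). refcount(pp0)=2>1 -> COPY to pp3. 4 ppages; refcounts: pp0:1 pp1:2 pp2:2 pp3:1
Op 3: write(P1, v2, 188). refcount(pp2)=2>1 -> COPY to pp4. 5 ppages; refcounts: pp0:1 pp1:2 pp2:1 pp3:1 pp4:1
Op 4: write(P1, v2, 155). refcount(pp4)=1 -> write in place. 5 ppages; refcounts: pp0:1 pp1:2 pp2:1 pp3:1 pp4:1
Op 5: fork(P1) -> P2. 5 ppages; refcounts: pp0:2 pp1:3 pp2:1 pp3:1 pp4:2
Op 6: write(P1, v2, 112). refcount(pp4)=2>1 -> COPY to pp5. 6 ppages; refcounts: pp0:2 pp1:3 pp2:1 pp3:1 pp4:1 pp5:1
Op 7: write(P2, v1, 160). refcount(pp1)=3>1 -> COPY to pp6. 7 ppages; refcounts: pp0:2 pp1:2 pp2:1 pp3:1 pp4:1 pp5:1 pp6:1
Op 8: fork(P0) -> P3. 7 ppages; refcounts: pp0:2 pp1:3 pp2:2 pp3:2 pp4:1 pp5:1 pp6:1
Op 9: read(P1, v0) -> 47. No state change.

yes yes no yes yes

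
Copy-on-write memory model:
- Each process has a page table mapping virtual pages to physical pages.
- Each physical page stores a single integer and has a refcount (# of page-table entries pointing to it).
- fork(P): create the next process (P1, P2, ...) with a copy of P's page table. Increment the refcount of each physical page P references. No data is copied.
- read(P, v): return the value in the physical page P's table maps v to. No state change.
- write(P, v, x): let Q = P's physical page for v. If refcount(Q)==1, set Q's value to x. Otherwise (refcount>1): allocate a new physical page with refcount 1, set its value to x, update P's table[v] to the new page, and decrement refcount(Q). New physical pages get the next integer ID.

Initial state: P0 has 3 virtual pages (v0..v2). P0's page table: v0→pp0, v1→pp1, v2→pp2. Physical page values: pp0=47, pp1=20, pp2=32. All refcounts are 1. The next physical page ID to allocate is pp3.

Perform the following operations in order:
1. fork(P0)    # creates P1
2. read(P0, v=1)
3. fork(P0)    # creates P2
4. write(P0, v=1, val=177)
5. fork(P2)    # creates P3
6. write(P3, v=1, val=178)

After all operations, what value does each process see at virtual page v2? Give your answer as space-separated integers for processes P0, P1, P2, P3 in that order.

Answer: 32 32 32 32

Derivation:
Op 1: fork(P0) -> P1. 3 ppages; refcounts: pp0:2 pp1:2 pp2:2
Op 2: read(P0, v1) -> 20. No state change.
Op 3: fork(P0) -> P2. 3 ppages; refcounts: pp0:3 pp1:3 pp2:3
Op 4: write(P0, v1, 177). refcount(pp1)=3>1 -> COPY to pp3. 4 ppages; refcounts: pp0:3 pp1:2 pp2:3 pp3:1
Op 5: fork(P2) -> P3. 4 ppages; refcounts: pp0:4 pp1:3 pp2:4 pp3:1
Op 6: write(P3, v1, 178). refcount(pp1)=3>1 -> COPY to pp4. 5 ppages; refcounts: pp0:4 pp1:2 pp2:4 pp3:1 pp4:1
P0: v2 -> pp2 = 32
P1: v2 -> pp2 = 32
P2: v2 -> pp2 = 32
P3: v2 -> pp2 = 32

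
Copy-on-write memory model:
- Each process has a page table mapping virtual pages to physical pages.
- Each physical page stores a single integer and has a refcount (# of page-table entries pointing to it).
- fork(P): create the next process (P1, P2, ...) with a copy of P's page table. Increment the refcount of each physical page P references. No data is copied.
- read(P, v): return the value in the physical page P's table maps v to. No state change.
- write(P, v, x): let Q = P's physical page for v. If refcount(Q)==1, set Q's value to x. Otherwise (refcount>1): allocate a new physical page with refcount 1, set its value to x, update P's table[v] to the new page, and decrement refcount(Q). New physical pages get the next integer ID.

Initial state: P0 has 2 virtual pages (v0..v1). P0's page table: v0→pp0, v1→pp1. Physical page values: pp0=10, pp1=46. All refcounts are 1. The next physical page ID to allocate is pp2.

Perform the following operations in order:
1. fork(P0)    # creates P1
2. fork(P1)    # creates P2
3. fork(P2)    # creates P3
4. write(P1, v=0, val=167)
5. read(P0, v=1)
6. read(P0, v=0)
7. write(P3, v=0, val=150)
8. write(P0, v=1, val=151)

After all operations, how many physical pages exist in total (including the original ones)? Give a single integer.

Op 1: fork(P0) -> P1. 2 ppages; refcounts: pp0:2 pp1:2
Op 2: fork(P1) -> P2. 2 ppages; refcounts: pp0:3 pp1:3
Op 3: fork(P2) -> P3. 2 ppages; refcounts: pp0:4 pp1:4
Op 4: write(P1, v0, 167). refcount(pp0)=4>1 -> COPY to pp2. 3 ppages; refcounts: pp0:3 pp1:4 pp2:1
Op 5: read(P0, v1) -> 46. No state change.
Op 6: read(P0, v0) -> 10. No state change.
Op 7: write(P3, v0, 150). refcount(pp0)=3>1 -> COPY to pp3. 4 ppages; refcounts: pp0:2 pp1:4 pp2:1 pp3:1
Op 8: write(P0, v1, 151). refcount(pp1)=4>1 -> COPY to pp4. 5 ppages; refcounts: pp0:2 pp1:3 pp2:1 pp3:1 pp4:1

Answer: 5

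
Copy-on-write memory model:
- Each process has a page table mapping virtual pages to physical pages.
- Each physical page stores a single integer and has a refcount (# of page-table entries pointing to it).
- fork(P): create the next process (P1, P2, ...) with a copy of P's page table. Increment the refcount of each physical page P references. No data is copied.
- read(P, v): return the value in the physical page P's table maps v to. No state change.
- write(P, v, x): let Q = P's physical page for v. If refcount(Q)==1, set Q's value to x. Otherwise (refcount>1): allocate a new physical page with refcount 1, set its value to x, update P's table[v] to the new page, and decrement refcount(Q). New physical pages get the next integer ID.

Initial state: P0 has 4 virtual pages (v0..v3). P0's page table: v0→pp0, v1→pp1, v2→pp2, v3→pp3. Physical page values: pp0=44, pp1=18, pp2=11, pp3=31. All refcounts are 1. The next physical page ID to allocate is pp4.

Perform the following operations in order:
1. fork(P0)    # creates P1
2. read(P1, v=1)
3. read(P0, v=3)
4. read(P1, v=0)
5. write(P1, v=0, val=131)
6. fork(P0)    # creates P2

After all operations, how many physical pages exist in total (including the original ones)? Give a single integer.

Answer: 5

Derivation:
Op 1: fork(P0) -> P1. 4 ppages; refcounts: pp0:2 pp1:2 pp2:2 pp3:2
Op 2: read(P1, v1) -> 18. No state change.
Op 3: read(P0, v3) -> 31. No state change.
Op 4: read(P1, v0) -> 44. No state change.
Op 5: write(P1, v0, 131). refcount(pp0)=2>1 -> COPY to pp4. 5 ppages; refcounts: pp0:1 pp1:2 pp2:2 pp3:2 pp4:1
Op 6: fork(P0) -> P2. 5 ppages; refcounts: pp0:2 pp1:3 pp2:3 pp3:3 pp4:1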